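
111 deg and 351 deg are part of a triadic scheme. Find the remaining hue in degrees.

A triad places three hues 120° apart.
The full set through 111° is {111°, 231°, 351°}.
Given {111°, 351°}, the missing hue is 231°.

231°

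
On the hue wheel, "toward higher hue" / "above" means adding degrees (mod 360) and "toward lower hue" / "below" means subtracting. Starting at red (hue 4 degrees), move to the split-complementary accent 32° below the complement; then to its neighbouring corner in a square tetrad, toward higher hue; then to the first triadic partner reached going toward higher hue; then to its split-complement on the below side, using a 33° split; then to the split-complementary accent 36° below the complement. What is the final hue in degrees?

split-comp 32° ↓ +148°: 4 + 148 = 152°
square ↑ +90°: 152 + 90 = 242°
triadic ↑ +120°: 242 + 120 = 362 → 362 − 360 = 2°
split-comp 33° ↓ +147°: 2 + 147 = 149°
split-comp 36° ↓ +144°: 149 + 144 = 293°

293°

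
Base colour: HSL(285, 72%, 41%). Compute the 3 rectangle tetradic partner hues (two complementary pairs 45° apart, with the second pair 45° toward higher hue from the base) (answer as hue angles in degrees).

330°, 105°, and 150°

A rectangular tetradic uses two complementary pairs 45° apart: offsets 0°, 45°, 180°, 225°.
285 + 45 = 330°
285 + 180 = 465 → 465 − 360 = 105°
285 + 225 = 510 → 510 − 360 = 150°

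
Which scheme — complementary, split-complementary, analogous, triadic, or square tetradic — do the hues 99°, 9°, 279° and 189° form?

square tetradic

Sort the hues: 9°, 99°, 189°, 279°.
Successive gaps around the wheel: 90°, 90°, 90°, 90°.
Four hues every 90° form a square tetradic scheme.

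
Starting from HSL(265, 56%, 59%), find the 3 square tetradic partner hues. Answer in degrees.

265 + 90 = 355°
265 + 180 = 445 → 445 − 360 = 85°
265 + 270 = 535 → 535 − 360 = 175°

355°, 85°, and 175°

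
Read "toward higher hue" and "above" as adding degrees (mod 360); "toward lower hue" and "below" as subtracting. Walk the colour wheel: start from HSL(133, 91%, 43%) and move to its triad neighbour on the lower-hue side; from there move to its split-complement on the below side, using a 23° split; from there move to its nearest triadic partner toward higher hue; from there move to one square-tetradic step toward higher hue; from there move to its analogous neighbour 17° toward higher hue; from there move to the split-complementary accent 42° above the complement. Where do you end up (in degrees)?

259°

−120° (triadic ↓): 133 − 120 = 13°
+157° (split-comp 23° ↓): 13 + 157 = 170°
+120° (triadic ↑): 170 + 120 = 290°
+90° (square ↑): 290 + 90 = 380 → 380 − 360 = 20°
+17° (analog 17° ↑): 20 + 17 = 37°
+222° (split-comp 42° ↑): 37 + 222 = 259°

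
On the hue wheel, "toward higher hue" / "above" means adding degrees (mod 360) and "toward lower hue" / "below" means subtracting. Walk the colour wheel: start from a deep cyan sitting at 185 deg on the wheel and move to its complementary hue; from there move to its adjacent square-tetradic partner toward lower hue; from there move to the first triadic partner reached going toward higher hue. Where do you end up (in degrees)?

complement +180°: 185 + 180 = 365 → 365 − 360 = 5°
square ↓ −90°: 5 − 90 = -85 → -85 + 360 = 275°
triadic ↑ +120°: 275 + 120 = 395 → 395 − 360 = 35°

35°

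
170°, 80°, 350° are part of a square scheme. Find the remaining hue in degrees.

A square tetradic scheme places four hues every 90°.
The full set through 80° is {80°, 170°, 260°, 350°}.
Given {80°, 170°, 350°}, the missing hue is 260°.

260°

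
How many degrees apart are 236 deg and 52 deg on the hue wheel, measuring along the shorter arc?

|236 − 52| = 184.
The shorter arc is 360 − 184 = 176°.

176°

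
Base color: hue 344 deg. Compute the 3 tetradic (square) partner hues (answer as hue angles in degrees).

A square tetradic scheme places four hues every 90°.
344 + 90 = 434 → 434 − 360 = 74°
344 + 180 = 524 → 524 − 360 = 164°
344 + 270 = 614 → 614 − 360 = 254°

74°, 164°, 254°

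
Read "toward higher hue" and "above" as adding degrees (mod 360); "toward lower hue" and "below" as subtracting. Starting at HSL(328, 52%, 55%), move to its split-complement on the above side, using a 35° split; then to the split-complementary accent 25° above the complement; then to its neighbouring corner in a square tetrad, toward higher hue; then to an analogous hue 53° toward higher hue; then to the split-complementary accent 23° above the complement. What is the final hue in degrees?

split-comp 35° ↑ +215°: 328 + 215 = 543 → 543 − 360 = 183°
split-comp 25° ↑ +205°: 183 + 205 = 388 → 388 − 360 = 28°
square ↑ +90°: 28 + 90 = 118°
analog 53° ↑ +53°: 118 + 53 = 171°
split-comp 23° ↑ +203°: 171 + 203 = 374 → 374 − 360 = 14°

14°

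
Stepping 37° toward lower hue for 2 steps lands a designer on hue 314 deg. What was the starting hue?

28°

2 steps of 37° (toward lower hue) give a net shift of −74°.
Start = end − shift: 314 + 74 = 388 → 388 − 360 = 28°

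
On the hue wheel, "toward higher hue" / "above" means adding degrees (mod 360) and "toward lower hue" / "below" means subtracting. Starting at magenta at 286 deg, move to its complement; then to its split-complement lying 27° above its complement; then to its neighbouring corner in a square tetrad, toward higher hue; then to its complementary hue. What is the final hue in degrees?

286 + 180 = 466 → 466 − 360 = 106°   (complement)
106 + 207 = 313°   (split-comp 27° ↑)
313 + 90 = 403 → 403 − 360 = 43°   (square ↑)
43 + 180 = 223°   (complement)

223°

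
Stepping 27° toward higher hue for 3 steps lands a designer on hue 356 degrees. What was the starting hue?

3 steps of 27° (toward higher hue) give a net shift of +81°.
Start = end − shift: 356 − 81 = 275°

275°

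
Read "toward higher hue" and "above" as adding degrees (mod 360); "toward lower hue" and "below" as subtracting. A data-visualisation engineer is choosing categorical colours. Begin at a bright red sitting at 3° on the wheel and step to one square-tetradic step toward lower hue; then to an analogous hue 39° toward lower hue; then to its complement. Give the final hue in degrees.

−90° (square ↓): 3 − 90 = -87 → -87 + 360 = 273°
−39° (analog 39° ↓): 273 − 39 = 234°
+180° (complement): 234 + 180 = 414 → 414 − 360 = 54°

54°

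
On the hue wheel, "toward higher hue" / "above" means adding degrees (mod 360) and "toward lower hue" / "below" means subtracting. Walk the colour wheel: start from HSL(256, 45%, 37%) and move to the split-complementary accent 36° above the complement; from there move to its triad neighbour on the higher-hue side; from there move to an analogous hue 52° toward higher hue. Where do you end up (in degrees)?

284°

split-comp 36° ↑ +216°: 256 + 216 = 472 → 472 − 360 = 112°
triadic ↑ +120°: 112 + 120 = 232°
analog 52° ↑ +52°: 232 + 52 = 284°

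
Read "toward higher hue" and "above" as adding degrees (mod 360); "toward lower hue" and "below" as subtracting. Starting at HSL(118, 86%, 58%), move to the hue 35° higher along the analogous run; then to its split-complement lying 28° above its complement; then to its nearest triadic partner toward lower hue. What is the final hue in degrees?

241°

analog 35° ↑ +35°: 118 + 35 = 153°
split-comp 28° ↑ +208°: 153 + 208 = 361 → 361 − 360 = 1°
triadic ↓ −120°: 1 − 120 = -119 → -119 + 360 = 241°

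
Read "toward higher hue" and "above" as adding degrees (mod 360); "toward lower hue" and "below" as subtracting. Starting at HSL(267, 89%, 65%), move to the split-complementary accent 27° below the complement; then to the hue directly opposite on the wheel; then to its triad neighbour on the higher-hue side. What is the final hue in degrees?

0°

split-comp 27° ↓ +153°: 267 + 153 = 420 → 420 − 360 = 60°
complement +180°: 60 + 180 = 240°
triadic ↑ +120°: 240 + 120 = 360 → 360 − 360 = 0°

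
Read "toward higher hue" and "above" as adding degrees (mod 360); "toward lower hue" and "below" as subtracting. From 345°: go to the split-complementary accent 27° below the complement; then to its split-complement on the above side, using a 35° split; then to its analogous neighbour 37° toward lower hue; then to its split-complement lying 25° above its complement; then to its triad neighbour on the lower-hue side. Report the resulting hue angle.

41°

345 + 153 = 498 → 498 − 360 = 138°   (split-comp 27° ↓)
138 + 215 = 353°   (split-comp 35° ↑)
353 − 37 = 316°   (analog 37° ↓)
316 + 205 = 521 → 521 − 360 = 161°   (split-comp 25° ↑)
161 − 120 = 41°   (triadic ↓)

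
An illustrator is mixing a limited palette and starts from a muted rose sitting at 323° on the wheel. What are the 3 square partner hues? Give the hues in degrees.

A square tetradic scheme places four hues every 90°.
323 + 90 = 413 → 413 − 360 = 53°
323 + 180 = 503 → 503 − 360 = 143°
323 + 270 = 593 → 593 − 360 = 233°

53°, 143° and 233°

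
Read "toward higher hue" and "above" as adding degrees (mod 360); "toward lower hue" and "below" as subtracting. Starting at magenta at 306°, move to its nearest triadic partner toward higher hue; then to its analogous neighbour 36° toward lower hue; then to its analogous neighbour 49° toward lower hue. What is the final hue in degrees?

306 + 120 = 426 → 426 − 360 = 66°   (triadic ↑)
66 − 36 = 30°   (analog 36° ↓)
30 − 49 = -19 → -19 + 360 = 341°   (analog 49° ↓)

341°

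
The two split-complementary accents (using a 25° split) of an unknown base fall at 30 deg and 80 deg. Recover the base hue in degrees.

235°

The accents sit 25° either side of the complement, so the complement is their short-arc midpoint on the wheel.
Short-arc midpoint of 30° and 80°: 55°.
Base is 180° from the complement: 55 − 180 = -125 → -125 + 360 = 235°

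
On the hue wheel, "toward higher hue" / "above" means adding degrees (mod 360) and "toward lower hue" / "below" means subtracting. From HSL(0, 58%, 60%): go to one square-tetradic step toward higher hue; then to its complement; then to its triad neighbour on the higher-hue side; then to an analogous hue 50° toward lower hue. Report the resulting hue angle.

+90° (square ↑): 0 + 90 = 90°
+180° (complement): 90 + 180 = 270°
+120° (triadic ↑): 270 + 120 = 390 → 390 − 360 = 30°
−50° (analog 50° ↓): 30 − 50 = -20 → -20 + 360 = 340°

340°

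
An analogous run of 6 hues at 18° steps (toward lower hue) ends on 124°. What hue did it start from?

214°

5 steps of 18° (toward lower hue) give a net shift of −90°.
Start = end − shift: 124 + 90 = 214°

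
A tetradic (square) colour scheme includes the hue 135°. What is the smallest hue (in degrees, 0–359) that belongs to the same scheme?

45°

A square tetradic scheme places four hues every 90°.
The full set through 135° is {45°, 135°, 225°, 315°}.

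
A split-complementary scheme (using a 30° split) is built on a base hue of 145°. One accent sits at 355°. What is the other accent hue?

295°

Split-complementary hues sit 30° either side of the complement.
Complement of the base 145°: 145 + 180 = 325°
The given accent 355° is 30° one side of 325°; the other accent sits 30° the other side: 325 − 30 = 295°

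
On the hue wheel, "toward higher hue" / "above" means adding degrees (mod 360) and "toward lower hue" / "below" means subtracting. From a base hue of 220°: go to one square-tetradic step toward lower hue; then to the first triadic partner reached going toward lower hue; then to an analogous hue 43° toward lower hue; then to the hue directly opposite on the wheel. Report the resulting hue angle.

220 − 90 = 130°   (square ↓)
130 − 120 = 10°   (triadic ↓)
10 − 43 = -33 → -33 + 360 = 327°   (analog 43° ↓)
327 + 180 = 507 → 507 − 360 = 147°   (complement)

147°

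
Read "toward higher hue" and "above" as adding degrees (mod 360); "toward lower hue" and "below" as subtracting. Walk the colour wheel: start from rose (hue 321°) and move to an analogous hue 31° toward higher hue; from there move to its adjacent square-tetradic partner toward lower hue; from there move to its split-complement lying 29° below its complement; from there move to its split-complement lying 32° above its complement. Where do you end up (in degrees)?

265°

analog 31° ↑ +31°: 321 + 31 = 352°
square ↓ −90°: 352 − 90 = 262°
split-comp 29° ↓ +151°: 262 + 151 = 413 → 413 − 360 = 53°
split-comp 32° ↑ +212°: 53 + 212 = 265°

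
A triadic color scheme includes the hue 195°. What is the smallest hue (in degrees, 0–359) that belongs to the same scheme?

75°

A triad places three hues 120° apart.
The full set through 195° is {75°, 195°, 315°}.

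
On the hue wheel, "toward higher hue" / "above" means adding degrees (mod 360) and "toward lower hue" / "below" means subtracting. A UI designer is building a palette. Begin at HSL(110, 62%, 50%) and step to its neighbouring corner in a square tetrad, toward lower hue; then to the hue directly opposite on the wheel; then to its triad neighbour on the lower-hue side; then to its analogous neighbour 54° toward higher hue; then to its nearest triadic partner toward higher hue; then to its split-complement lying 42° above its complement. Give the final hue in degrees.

−90° (square ↓): 110 − 90 = 20°
+180° (complement): 20 + 180 = 200°
−120° (triadic ↓): 200 − 120 = 80°
+54° (analog 54° ↑): 80 + 54 = 134°
+120° (triadic ↑): 134 + 120 = 254°
+222° (split-comp 42° ↑): 254 + 222 = 476 → 476 − 360 = 116°

116°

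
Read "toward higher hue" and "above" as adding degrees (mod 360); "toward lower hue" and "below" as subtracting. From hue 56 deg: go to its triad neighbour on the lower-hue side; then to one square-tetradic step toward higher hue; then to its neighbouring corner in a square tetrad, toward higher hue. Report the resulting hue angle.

116°

56 − 120 = -64 → -64 + 360 = 296°   (triadic ↓)
296 + 90 = 386 → 386 − 360 = 26°   (square ↑)
26 + 90 = 116°   (square ↑)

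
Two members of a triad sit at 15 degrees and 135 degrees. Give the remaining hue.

255°

A triad spaces three hues 120° apart.
The full set is {15°, 135°, 255°}.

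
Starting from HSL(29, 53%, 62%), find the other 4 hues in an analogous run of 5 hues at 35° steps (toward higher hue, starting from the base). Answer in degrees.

Analogous hues sit every 35° along the wheel.
29 + 35 = 64°
29 + 70 = 99°
29 + 105 = 134°
29 + 140 = 169°

64°, 99°, 134°, and 169°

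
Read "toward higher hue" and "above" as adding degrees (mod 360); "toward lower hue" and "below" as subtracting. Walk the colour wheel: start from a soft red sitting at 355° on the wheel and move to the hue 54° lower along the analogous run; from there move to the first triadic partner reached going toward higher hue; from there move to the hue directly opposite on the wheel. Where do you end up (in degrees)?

241°

355 − 54 = 301°   (analog 54° ↓)
301 + 120 = 421 → 421 − 360 = 61°   (triadic ↑)
61 + 180 = 241°   (complement)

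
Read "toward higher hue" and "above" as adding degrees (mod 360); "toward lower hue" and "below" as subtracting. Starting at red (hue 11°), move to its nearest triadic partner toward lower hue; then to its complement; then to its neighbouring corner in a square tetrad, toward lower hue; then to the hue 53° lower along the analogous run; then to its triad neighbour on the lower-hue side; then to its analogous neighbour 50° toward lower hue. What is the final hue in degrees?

−120° (triadic ↓): 11 − 120 = -109 → -109 + 360 = 251°
+180° (complement): 251 + 180 = 431 → 431 − 360 = 71°
−90° (square ↓): 71 − 90 = -19 → -19 + 360 = 341°
−53° (analog 53° ↓): 341 − 53 = 288°
−120° (triadic ↓): 288 − 120 = 168°
−50° (analog 50° ↓): 168 − 50 = 118°

118°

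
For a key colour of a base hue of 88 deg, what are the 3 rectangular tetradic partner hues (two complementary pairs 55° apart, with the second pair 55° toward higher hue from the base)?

143°, 268°, 323°

A rectangular tetradic uses two complementary pairs 55° apart: offsets 0°, 55°, 180°, 235°.
88 + 55 = 143°
88 + 180 = 268°
88 + 235 = 323°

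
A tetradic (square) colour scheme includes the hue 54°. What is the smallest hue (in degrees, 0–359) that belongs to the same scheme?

A square tetradic scheme places four hues every 90°.
The full set through 54° is {54°, 144°, 234°, 324°}.

54°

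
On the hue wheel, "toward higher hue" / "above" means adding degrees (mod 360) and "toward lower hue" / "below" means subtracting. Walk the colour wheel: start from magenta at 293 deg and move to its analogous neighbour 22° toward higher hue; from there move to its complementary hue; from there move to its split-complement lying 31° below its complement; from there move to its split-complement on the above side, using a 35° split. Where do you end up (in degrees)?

139°

+22° (analog 22° ↑): 293 + 22 = 315°
+180° (complement): 315 + 180 = 495 → 495 − 360 = 135°
+149° (split-comp 31° ↓): 135 + 149 = 284°
+215° (split-comp 35° ↑): 284 + 215 = 499 → 499 − 360 = 139°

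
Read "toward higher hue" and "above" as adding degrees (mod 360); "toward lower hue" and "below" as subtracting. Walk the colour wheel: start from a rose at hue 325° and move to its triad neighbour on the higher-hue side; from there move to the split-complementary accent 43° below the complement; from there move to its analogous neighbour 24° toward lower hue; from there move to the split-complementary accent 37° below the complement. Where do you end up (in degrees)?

341°

325 + 120 = 445 → 445 − 360 = 85°   (triadic ↑)
85 + 137 = 222°   (split-comp 43° ↓)
222 − 24 = 198°   (analog 24° ↓)
198 + 143 = 341°   (split-comp 37° ↓)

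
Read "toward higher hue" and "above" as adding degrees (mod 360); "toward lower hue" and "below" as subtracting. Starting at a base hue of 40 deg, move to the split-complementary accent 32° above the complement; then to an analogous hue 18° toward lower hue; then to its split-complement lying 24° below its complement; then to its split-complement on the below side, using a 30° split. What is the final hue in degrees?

180°

split-comp 32° ↑ +212°: 40 + 212 = 252°
analog 18° ↓ −18°: 252 − 18 = 234°
split-comp 24° ↓ +156°: 234 + 156 = 390 → 390 − 360 = 30°
split-comp 30° ↓ +150°: 30 + 150 = 180°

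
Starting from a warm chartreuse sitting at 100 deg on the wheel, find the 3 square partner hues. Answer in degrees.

190°, 280°, and 10°

A square tetradic scheme places four hues every 90°.
100 + 90 = 190°
100 + 180 = 280°
100 + 270 = 370 → 370 − 360 = 10°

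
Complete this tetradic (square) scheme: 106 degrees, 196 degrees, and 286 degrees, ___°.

16°

A square tetradic scheme places four hues every 90°.
The full set through 106° is {16°, 106°, 196°, 286°}.
Given {106°, 196°, 286°}, the missing hue is 16°.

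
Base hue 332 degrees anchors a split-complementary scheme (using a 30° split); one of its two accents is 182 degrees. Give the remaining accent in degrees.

122°

Split-complementary hues sit 30° either side of the complement.
Complement of the base 332°: 332 + 180 = 512 → 512 − 360 = 152°
The given accent 182° is 30° one side of 152°; the other accent sits 30° the other side: 152 − 30 = 122°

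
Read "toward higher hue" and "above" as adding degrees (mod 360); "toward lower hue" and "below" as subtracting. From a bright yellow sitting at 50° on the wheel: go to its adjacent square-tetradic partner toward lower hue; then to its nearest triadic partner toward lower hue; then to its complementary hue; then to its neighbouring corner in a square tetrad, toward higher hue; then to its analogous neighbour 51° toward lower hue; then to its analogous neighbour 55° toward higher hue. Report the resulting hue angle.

−90° (square ↓): 50 − 90 = -40 → -40 + 360 = 320°
−120° (triadic ↓): 320 − 120 = 200°
+180° (complement): 200 + 180 = 380 → 380 − 360 = 20°
+90° (square ↑): 20 + 90 = 110°
−51° (analog 51° ↓): 110 − 51 = 59°
+55° (analog 55° ↑): 59 + 55 = 114°

114°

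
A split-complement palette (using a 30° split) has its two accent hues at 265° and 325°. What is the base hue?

115°

The accents sit 30° either side of the complement, so the complement is their short-arc midpoint on the wheel.
Short-arc midpoint of 265° and 325°: 295°.
Base is 180° from the complement: 295 − 180 = 115°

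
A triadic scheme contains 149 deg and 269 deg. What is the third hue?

A triad spaces three hues 120° apart.
The full set is {29°, 149°, 269°}.

29°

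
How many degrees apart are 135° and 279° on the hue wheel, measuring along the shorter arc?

144°

|135 − 279| = 144.
144 ≤ 180, so the shorter arc is 144°.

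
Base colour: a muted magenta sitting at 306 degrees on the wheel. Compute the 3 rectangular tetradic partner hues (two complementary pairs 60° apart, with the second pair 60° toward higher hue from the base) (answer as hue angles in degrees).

6°, 126°, 186°

A rectangular tetradic uses two complementary pairs 60° apart: offsets 0°, 60°, 180°, 240°.
306 + 60 = 366 → 366 − 360 = 6°
306 + 180 = 486 → 486 − 360 = 126°
306 + 240 = 546 → 546 − 360 = 186°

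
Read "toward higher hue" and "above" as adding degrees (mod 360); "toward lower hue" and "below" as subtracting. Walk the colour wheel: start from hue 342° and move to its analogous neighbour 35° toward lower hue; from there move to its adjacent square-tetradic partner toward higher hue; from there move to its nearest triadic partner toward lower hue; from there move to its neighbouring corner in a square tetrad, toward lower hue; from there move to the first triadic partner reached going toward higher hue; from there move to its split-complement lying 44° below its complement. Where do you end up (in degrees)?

342 − 35 = 307°   (analog 35° ↓)
307 + 90 = 397 → 397 − 360 = 37°   (square ↑)
37 − 120 = -83 → -83 + 360 = 277°   (triadic ↓)
277 − 90 = 187°   (square ↓)
187 + 120 = 307°   (triadic ↑)
307 + 136 = 443 → 443 − 360 = 83°   (split-comp 44° ↓)

83°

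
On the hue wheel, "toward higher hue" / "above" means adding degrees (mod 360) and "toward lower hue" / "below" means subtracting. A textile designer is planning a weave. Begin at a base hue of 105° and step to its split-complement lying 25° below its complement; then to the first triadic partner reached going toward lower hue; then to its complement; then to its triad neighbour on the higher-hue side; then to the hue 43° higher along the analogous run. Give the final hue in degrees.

123°

105 + 155 = 260°   (split-comp 25° ↓)
260 − 120 = 140°   (triadic ↓)
140 + 180 = 320°   (complement)
320 + 120 = 440 → 440 − 360 = 80°   (triadic ↑)
80 + 43 = 123°   (analog 43° ↑)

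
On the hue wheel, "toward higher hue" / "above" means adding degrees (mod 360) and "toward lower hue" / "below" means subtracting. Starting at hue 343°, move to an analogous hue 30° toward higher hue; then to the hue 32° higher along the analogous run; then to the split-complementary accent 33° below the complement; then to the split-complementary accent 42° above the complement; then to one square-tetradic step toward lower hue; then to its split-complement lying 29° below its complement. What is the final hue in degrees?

+30° (analog 30° ↑): 343 + 30 = 373 → 373 − 360 = 13°
+32° (analog 32° ↑): 13 + 32 = 45°
+147° (split-comp 33° ↓): 45 + 147 = 192°
+222° (split-comp 42° ↑): 192 + 222 = 414 → 414 − 360 = 54°
−90° (square ↓): 54 − 90 = -36 → -36 + 360 = 324°
+151° (split-comp 29° ↓): 324 + 151 = 475 → 475 − 360 = 115°

115°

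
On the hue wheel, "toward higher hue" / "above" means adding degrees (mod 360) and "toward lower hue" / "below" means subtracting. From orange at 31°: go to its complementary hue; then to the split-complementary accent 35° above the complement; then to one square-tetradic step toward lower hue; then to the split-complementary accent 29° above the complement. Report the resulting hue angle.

185°

complement +180°: 31 + 180 = 211°
split-comp 35° ↑ +215°: 211 + 215 = 426 → 426 − 360 = 66°
square ↓ −90°: 66 − 90 = -24 → -24 + 360 = 336°
split-comp 29° ↑ +209°: 336 + 209 = 545 → 545 − 360 = 185°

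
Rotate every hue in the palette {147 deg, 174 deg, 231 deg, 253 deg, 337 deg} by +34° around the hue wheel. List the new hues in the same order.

147 + 34 = 181°
174 + 34 = 208°
231 + 34 = 265°
253 + 34 = 287°
337 + 34 = 371 → 371 − 360 = 11°

181°, 208°, 265°, 287°, 11°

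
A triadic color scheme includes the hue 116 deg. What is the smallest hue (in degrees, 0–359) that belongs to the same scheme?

A triad places three hues 120° apart.
The full set through 116° is {116°, 236°, 356°}.

116°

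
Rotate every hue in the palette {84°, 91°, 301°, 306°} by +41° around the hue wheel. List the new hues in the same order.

84 + 41 = 125°
91 + 41 = 132°
301 + 41 = 342°
306 + 41 = 347°

125°, 132°, 342°, 347°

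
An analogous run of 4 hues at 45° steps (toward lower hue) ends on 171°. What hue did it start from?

306°

3 steps of 45° (toward lower hue) give a net shift of −135°.
Start = end − shift: 171 + 135 = 306°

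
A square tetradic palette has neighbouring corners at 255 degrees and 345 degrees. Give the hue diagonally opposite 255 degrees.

A square tetradic scheme places four hues 90° apart; opposite corners are 180° apart.
255 + 180 = 435 → 435 − 360 = 75°

75°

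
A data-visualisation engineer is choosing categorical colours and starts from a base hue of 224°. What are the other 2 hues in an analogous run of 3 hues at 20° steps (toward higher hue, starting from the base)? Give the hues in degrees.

Analogous hues sit every 20° along the wheel.
224 + 20 = 244°
224 + 40 = 264°

244° and 264°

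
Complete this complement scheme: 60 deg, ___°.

240°

The complement sits 180° across the wheel.
The full set through 60° is {60°, 240°}.
Given {60°}, the missing hue is 240°.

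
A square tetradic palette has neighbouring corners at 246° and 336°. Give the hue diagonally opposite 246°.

66°

A square tetradic scheme places four hues 90° apart; opposite corners are 180° apart.
246 + 180 = 426 → 426 − 360 = 66°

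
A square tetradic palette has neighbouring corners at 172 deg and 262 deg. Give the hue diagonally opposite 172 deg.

352°

A square tetradic scheme places four hues 90° apart; opposite corners are 180° apart.
172 + 180 = 352°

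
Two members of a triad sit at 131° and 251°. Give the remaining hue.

11°

A triad spaces three hues 120° apart.
The full set is {11°, 131°, 251°}.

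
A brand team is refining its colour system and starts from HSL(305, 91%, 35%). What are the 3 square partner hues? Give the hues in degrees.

A square tetradic scheme places four hues every 90°.
305 + 90 = 395 → 395 − 360 = 35°
305 + 180 = 485 → 485 − 360 = 125°
305 + 270 = 575 → 575 − 360 = 215°

35°, 125°, 215°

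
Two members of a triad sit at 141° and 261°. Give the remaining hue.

A triad spaces three hues 120° apart.
The full set is {21°, 141°, 261°}.

21°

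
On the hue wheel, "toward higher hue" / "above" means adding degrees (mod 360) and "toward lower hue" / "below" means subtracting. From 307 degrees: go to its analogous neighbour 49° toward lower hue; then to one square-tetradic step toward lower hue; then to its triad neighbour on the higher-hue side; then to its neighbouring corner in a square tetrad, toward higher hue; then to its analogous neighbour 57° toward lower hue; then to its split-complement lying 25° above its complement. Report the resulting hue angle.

analog 49° ↓ −49°: 307 − 49 = 258°
square ↓ −90°: 258 − 90 = 168°
triadic ↑ +120°: 168 + 120 = 288°
square ↑ +90°: 288 + 90 = 378 → 378 − 360 = 18°
analog 57° ↓ −57°: 18 − 57 = -39 → -39 + 360 = 321°
split-comp 25° ↑ +205°: 321 + 205 = 526 → 526 − 360 = 166°

166°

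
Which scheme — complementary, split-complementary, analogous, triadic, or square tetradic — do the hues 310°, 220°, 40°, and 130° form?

Sort the hues: 40°, 130°, 220°, 310°.
Successive gaps around the wheel: 90°, 90°, 90°, 90°.
Four hues every 90° form a square tetradic scheme.

square tetradic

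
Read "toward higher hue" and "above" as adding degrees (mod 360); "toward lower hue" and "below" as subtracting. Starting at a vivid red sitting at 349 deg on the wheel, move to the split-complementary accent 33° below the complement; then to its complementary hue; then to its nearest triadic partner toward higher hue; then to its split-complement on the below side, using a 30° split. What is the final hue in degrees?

226°

split-comp 33° ↓ +147°: 349 + 147 = 496 → 496 − 360 = 136°
complement +180°: 136 + 180 = 316°
triadic ↑ +120°: 316 + 120 = 436 → 436 − 360 = 76°
split-comp 30° ↓ +150°: 76 + 150 = 226°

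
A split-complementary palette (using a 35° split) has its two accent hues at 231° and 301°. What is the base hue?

The accents sit 35° either side of the complement, so the complement is their short-arc midpoint on the wheel.
Short-arc midpoint of 231° and 301°: 266°.
Base is 180° from the complement: 266 − 180 = 86°

86°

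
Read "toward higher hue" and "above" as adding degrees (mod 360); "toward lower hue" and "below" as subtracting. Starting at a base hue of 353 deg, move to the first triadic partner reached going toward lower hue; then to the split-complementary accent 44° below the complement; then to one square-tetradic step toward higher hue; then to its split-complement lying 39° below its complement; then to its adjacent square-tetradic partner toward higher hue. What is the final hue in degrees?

330°

triadic ↓ −120°: 353 − 120 = 233°
split-comp 44° ↓ +136°: 233 + 136 = 369 → 369 − 360 = 9°
square ↑ +90°: 9 + 90 = 99°
split-comp 39° ↓ +141°: 99 + 141 = 240°
square ↑ +90°: 240 + 90 = 330°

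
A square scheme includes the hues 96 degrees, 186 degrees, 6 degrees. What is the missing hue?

276°

A square tetradic scheme places four hues every 90°.
The full set through 6° is {6°, 96°, 186°, 276°}.
Given {6°, 96°, 186°}, the missing hue is 276°.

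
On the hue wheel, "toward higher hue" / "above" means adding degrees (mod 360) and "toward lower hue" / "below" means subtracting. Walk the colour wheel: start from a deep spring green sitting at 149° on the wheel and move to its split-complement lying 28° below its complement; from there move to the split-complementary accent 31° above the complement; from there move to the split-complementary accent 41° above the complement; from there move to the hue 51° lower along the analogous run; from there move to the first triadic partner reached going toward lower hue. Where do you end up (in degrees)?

+152° (split-comp 28° ↓): 149 + 152 = 301°
+211° (split-comp 31° ↑): 301 + 211 = 512 → 512 − 360 = 152°
+221° (split-comp 41° ↑): 152 + 221 = 373 → 373 − 360 = 13°
−51° (analog 51° ↓): 13 − 51 = -38 → -38 + 360 = 322°
−120° (triadic ↓): 322 − 120 = 202°

202°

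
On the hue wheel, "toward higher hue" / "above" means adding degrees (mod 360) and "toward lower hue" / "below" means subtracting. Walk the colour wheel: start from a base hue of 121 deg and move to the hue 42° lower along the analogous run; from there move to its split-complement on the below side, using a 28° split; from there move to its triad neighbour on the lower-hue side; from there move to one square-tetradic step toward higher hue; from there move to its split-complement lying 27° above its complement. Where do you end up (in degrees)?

48°

121 − 42 = 79°   (analog 42° ↓)
79 + 152 = 231°   (split-comp 28° ↓)
231 − 120 = 111°   (triadic ↓)
111 + 90 = 201°   (square ↑)
201 + 207 = 408 → 408 − 360 = 48°   (split-comp 27° ↑)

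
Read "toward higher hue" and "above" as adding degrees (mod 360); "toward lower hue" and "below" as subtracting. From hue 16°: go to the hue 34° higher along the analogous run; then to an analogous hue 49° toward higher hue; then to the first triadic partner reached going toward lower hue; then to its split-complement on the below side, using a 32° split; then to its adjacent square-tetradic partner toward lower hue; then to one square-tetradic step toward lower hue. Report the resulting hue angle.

analog 34° ↑ +34°: 16 + 34 = 50°
analog 49° ↑ +49°: 50 + 49 = 99°
triadic ↓ −120°: 99 − 120 = -21 → -21 + 360 = 339°
split-comp 32° ↓ +148°: 339 + 148 = 487 → 487 − 360 = 127°
square ↓ −90°: 127 − 90 = 37°
square ↓ −90°: 37 − 90 = -53 → -53 + 360 = 307°

307°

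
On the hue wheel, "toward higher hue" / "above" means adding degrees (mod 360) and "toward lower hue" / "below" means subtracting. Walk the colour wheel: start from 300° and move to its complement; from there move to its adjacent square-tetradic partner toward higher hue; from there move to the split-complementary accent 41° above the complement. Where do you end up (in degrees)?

+180° (complement): 300 + 180 = 480 → 480 − 360 = 120°
+90° (square ↑): 120 + 90 = 210°
+221° (split-comp 41° ↑): 210 + 221 = 431 → 431 − 360 = 71°

71°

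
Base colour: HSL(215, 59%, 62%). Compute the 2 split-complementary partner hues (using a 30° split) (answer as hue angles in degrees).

Split-complementary hues sit 30° either side of the complement.
Complement of 215 degrees: 215 + 180 = 395 → 395 − 360 = 35°
35 − 30 = 5°
35 + 30 = 65°

5° and 65°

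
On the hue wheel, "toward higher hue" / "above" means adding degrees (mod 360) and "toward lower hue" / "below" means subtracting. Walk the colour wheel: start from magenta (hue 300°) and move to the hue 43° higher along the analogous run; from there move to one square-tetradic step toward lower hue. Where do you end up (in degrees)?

+43° (analog 43° ↑): 300 + 43 = 343°
−90° (square ↓): 343 − 90 = 253°

253°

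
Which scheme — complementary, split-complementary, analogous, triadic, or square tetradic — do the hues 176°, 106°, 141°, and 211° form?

Sort the hues: 106°, 141°, 176°, 211°.
Successive gaps around the wheel: 35°, 35°, 35°, 255°.
A run of hues at equal small steps (35°) with one large closing gap is an analogous group.

analogous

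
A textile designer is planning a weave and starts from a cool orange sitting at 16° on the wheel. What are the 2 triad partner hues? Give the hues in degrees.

16 + 120 = 136°
16 + 240 = 256°

136° and 256°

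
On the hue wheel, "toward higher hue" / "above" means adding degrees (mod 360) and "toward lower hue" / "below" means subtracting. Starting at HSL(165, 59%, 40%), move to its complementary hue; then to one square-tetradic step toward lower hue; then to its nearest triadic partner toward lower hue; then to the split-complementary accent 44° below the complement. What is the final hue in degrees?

+180° (complement): 165 + 180 = 345°
−90° (square ↓): 345 − 90 = 255°
−120° (triadic ↓): 255 − 120 = 135°
+136° (split-comp 44° ↓): 135 + 136 = 271°

271°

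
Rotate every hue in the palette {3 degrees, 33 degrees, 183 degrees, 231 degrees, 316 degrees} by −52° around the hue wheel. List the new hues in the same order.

311°, 341°, 131°, 179°, 264°

3 − 52 = -49 → -49 + 360 = 311°
33 − 52 = -19 → -19 + 360 = 341°
183 − 52 = 131°
231 − 52 = 179°
316 − 52 = 264°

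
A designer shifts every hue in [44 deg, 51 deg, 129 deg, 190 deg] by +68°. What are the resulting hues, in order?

112°, 119°, 197°, 258°

44 + 68 = 112°
51 + 68 = 119°
129 + 68 = 197°
190 + 68 = 258°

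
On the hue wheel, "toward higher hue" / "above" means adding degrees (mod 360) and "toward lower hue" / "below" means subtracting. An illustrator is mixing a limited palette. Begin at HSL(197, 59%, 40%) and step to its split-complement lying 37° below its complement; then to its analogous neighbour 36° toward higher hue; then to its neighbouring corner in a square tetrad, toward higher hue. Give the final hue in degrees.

197 + 143 = 340°   (split-comp 37° ↓)
340 + 36 = 376 → 376 − 360 = 16°   (analog 36° ↑)
16 + 90 = 106°   (square ↑)

106°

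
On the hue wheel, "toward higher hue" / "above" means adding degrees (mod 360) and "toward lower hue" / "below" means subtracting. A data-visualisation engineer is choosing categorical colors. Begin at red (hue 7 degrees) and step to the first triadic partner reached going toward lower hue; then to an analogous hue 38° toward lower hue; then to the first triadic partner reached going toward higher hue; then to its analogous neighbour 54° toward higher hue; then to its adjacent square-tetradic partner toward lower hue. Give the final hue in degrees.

293°

−120° (triadic ↓): 7 − 120 = -113 → -113 + 360 = 247°
−38° (analog 38° ↓): 247 − 38 = 209°
+120° (triadic ↑): 209 + 120 = 329°
+54° (analog 54° ↑): 329 + 54 = 383 → 383 − 360 = 23°
−90° (square ↓): 23 − 90 = -67 → -67 + 360 = 293°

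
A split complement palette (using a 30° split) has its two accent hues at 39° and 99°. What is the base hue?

The accents sit 30° either side of the complement, so the complement is their short-arc midpoint on the wheel.
Short-arc midpoint of 39° and 99°: 69°.
Base is 180° from the complement: 69 − 180 = -111 → -111 + 360 = 249°

249°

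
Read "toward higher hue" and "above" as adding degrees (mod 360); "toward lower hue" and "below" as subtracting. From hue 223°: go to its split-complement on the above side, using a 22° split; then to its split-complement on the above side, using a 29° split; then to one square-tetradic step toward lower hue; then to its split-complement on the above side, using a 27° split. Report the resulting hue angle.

31°

+202° (split-comp 22° ↑): 223 + 202 = 425 → 425 − 360 = 65°
+209° (split-comp 29° ↑): 65 + 209 = 274°
−90° (square ↓): 274 − 90 = 184°
+207° (split-comp 27° ↑): 184 + 207 = 391 → 391 − 360 = 31°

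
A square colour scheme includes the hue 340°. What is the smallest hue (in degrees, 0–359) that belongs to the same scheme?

A square tetradic scheme places four hues every 90°.
The full set through 340° is {70°, 160°, 250°, 340°}.

70°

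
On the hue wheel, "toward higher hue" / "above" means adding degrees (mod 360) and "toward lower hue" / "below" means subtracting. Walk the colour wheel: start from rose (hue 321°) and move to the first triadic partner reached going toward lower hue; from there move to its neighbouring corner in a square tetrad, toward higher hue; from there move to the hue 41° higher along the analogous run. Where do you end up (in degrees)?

332°

−120° (triadic ↓): 321 − 120 = 201°
+90° (square ↑): 201 + 90 = 291°
+41° (analog 41° ↑): 291 + 41 = 332°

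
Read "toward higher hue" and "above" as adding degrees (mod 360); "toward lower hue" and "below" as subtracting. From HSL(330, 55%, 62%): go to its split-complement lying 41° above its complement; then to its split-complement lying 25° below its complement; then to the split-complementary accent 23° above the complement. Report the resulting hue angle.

189°

330 + 221 = 551 → 551 − 360 = 191°   (split-comp 41° ↑)
191 + 155 = 346°   (split-comp 25° ↓)
346 + 203 = 549 → 549 − 360 = 189°   (split-comp 23° ↑)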